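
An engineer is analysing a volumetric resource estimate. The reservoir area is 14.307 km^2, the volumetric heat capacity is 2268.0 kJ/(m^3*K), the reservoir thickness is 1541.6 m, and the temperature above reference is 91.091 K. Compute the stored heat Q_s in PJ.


Step 1: Vr = A*1e6*hr = 14.307*1e6*1541.6 = 2.205567e+10 m^3
Step 2: Q_s = Vr*rhoc*dT/1e12 = 2.205567e+10*2268.0*91.091/1e12 = 4556.6 PJ
Q_s = 4556.6 PJ


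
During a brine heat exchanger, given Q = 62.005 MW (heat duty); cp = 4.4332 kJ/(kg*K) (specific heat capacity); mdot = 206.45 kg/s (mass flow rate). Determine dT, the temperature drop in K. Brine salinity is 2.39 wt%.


dT = Q * 1000 / (mdot * cp)
dT = 62.005 * 1000 / (206.45 * 4.4332)
dT = 67.748 K


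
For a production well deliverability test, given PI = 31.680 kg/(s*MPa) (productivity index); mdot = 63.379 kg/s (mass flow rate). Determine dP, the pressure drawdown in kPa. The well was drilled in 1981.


dP = mdot * 1000 / PI
dP = 63.379 * 1000 / 31.680
dP = 2000.6 kPa


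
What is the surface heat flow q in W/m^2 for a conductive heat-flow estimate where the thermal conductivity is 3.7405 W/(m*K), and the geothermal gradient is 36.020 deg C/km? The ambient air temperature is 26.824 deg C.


q = k * grad / 1000
q = 3.7405 * 36.020 / 1000
q = 0.13473 W/m^2


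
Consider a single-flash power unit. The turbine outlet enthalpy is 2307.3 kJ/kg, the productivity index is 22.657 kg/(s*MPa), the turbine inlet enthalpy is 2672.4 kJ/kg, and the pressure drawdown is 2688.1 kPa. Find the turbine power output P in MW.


Step 1: mdot = PI * dP / 1000 = 22.657 * 2688.1 / 1000 = 60.90428 kg/s
Step 2: P = mdot*(h_in - h_out)/1000 = 60.90428*(2672.4 - 2307.3)/1000 = 22.236 MW
P = 22.236 MW


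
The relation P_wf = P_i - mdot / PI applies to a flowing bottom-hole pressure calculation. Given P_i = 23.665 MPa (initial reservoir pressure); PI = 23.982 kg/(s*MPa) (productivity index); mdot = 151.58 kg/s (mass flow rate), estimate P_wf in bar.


P_wf = P_i - mdot / PI
P_wf = 23.665 - 151.58 / 23.982
P_wf = 17.34443 MPa
Convert: 17.34443 MPa * 10.0 = 173.44 bar
P_wf = 173.44 bar


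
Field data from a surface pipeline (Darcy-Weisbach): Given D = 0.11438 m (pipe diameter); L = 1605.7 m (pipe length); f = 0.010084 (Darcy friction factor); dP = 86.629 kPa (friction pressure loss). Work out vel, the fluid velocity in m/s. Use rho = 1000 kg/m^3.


vel = sqrt(dP*1000*2*D / (f*L*rho))
vel = sqrt(86.629*1000*2*0.11438 / (0.010084*1605.7*1000))
vel = 1.1063 m/s


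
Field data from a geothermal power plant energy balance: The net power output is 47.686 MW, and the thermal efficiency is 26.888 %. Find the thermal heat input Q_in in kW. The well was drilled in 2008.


Q_in = W_net / (eta / 100)
Q_in = 47.686 / (26.888 / 100)
Q_in = 177.3505 MW
Convert: 177.3505 MW * 1000.0 = 1.7735e+05 kW
Q_in = 1.7735e+05 kW


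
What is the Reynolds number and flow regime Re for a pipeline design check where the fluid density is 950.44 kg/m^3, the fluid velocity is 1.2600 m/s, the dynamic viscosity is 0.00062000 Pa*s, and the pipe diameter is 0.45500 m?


Step 1: Re = rho*vel*D/mu = 950.44*1.26*0.455/0.00062 = 8.7885e+05
Step 2: Re = 8.7885e+05 > 4000, so flow is turbulent.
Re = 8.7885e+05 (turbulent)


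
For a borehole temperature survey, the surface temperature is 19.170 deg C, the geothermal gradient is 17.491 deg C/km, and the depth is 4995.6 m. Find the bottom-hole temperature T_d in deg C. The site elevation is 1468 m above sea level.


T_d = T_surf + grad * d / 1000
T_d = 19.170 + 17.491 * 4995.6 / 1000
T_d = 106.55 deg C


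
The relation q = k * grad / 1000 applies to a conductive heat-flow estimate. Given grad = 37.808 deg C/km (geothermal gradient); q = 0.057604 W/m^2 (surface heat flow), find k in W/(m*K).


k = q * 1000 / grad
k = 0.057604 * 1000 / 37.808
k = 1.5236 W/(m*K)


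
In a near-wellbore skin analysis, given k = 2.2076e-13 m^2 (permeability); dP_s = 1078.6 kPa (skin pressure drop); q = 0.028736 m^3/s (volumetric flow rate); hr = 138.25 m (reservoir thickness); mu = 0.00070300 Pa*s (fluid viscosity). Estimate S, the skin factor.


S = dP_s * 1000 * 2*pi*k*hr / (q*mu)
S = 1078.6 * 1000 * 2*pi*2.2076e-13*138.25 / (0.028736*0.00070300)
S = 10.239


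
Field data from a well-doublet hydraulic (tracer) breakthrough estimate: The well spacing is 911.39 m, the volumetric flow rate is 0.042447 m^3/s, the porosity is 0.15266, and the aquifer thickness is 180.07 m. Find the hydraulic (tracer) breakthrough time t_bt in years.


t_bt = pi * hr * phi * L^2 / (3 * Qv) / (365.25*86400)
t_bt = pi * 180.07 * 0.15266 * 911.39^2 / (3 * 0.042447) / (365.25*86400)
t_bt = 17.851 years


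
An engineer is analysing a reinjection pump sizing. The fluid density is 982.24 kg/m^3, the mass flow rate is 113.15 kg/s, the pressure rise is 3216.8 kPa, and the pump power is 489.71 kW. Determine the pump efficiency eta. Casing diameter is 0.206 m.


eta = mdot * dP / (rho * P_pump)
eta = 113.15 * 3216.8 / (982.24 * 489.71)
eta = 0.75670


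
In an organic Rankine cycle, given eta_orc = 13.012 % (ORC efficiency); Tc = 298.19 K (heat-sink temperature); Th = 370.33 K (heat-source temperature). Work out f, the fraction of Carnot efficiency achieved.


f = (eta_orc/100) / (1 - Tc/Th)
f = (13.012/100) / (1 - 298.19/370.33)
f = 0.66797


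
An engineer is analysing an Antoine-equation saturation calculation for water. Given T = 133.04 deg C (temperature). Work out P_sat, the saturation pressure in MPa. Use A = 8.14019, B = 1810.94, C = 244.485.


P_sat = 10^(A - B/(C + T)) / 760 * 0.101325
P_sat = 10^(8.14019 - 1810.94/(244.485 + 133.04)) / 760 * 0.101325
P_sat = 0.29391 MPa


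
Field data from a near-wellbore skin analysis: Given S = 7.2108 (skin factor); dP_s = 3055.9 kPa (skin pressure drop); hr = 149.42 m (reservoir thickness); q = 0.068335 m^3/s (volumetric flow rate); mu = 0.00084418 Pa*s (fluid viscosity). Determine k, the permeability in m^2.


k = S*q*mu / (2*pi*dP_s*1000*hr)
k = 7.2108*0.068335*0.00084418 / (2*pi*3055.9*1000*149.42)
k = 1.4499e-13 m^2


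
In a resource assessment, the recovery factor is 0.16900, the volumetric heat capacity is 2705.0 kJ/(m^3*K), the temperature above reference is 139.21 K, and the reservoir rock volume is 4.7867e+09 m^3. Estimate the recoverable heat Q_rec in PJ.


Step 1: Q_s = Vr*rhoc*dT/1e12 = 4.7867e+09*2705.0*139.21/1e12 = 1802.494 PJ
Step 2: Q_rec = Q_s * RF = 1802.494 * 0.169 = 304.62 PJ
Q_rec = 304.62 PJ


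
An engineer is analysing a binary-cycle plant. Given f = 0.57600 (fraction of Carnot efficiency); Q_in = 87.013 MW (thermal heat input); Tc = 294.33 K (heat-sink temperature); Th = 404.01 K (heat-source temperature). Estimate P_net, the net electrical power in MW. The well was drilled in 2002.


Step 1: eta = (1 - Tc/Th)*f = (1 - 294.33/404.01)*0.576 = 0.1563716
Step 2: P_net = eta * Q_in = 0.1563716 * 87.013 = 13.606 MW
P_net = 13.606 MW


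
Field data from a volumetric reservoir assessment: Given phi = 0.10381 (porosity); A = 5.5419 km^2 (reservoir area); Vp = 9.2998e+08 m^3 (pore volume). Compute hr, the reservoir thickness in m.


hr = Vp / (A * 1e6 * phi)
hr = 9.2998e+08 / (5.5419 * 1e6 * 0.10381)
hr = 1616.5 m


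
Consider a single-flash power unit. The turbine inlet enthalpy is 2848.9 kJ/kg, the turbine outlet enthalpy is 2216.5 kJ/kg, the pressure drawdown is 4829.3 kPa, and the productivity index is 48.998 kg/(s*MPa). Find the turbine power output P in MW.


Step 1: mdot = PI * dP / 1000 = 48.998 * 4829.3 / 1000 = 236.6260 kg/s
Step 2: P = mdot*(h_in - h_out)/1000 = 236.6260*(2848.9 - 2216.5)/1000 = 149.64 MW
P = 149.64 MW


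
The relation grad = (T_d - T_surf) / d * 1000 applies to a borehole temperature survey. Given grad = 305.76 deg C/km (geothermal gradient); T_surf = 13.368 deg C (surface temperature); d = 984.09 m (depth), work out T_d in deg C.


T_d = T_surf + grad * d / 1000
T_d = 13.368 + 305.76 * 984.09 / 1000
T_d = 314.26 deg C


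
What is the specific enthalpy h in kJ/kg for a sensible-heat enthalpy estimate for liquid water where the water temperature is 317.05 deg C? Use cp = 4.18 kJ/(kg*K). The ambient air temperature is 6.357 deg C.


h = cp * T
h = 4.18 * 317.05
h = 1325.3 kJ/kg


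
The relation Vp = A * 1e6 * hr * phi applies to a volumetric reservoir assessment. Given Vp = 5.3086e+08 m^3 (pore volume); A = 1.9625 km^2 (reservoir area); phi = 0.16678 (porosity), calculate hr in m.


hr = Vp / (A * 1e6 * phi)
hr = 5.3086e+08 / (1.9625 * 1e6 * 0.16678)
hr = 1621.9 m


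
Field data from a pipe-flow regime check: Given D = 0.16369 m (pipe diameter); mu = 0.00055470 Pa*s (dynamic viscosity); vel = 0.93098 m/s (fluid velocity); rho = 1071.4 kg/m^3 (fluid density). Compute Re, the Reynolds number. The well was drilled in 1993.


Re = rho * vel * D / mu
Re = 1071.4 * 0.93098 * 0.16369 / 0.00055470
Re = 2.9434e+05


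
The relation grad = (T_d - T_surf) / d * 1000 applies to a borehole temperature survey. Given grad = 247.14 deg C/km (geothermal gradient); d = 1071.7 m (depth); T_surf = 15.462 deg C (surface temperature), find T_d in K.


T_d = T_surf + grad * d / 1000
T_d = 15.462 + 247.14 * 1071.7 / 1000
T_d = 280.3219 deg C
Convert to K: 280.3219 + 273.15 = 553.47 K
T_d = 553.47 K


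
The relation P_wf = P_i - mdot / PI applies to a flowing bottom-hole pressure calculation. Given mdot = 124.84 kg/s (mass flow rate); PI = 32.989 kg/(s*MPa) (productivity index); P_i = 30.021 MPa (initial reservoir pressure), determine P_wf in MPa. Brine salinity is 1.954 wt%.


P_wf = P_i - mdot / PI
P_wf = 30.021 - 124.84 / 32.989
P_wf = 26.237 MPa


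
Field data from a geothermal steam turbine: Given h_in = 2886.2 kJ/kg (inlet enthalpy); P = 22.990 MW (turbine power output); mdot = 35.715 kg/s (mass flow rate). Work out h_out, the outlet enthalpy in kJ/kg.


h_out = h_in - P * 1000 / mdot
h_out = 2886.2 - 22.990 * 1000 / 35.715
h_out = 2242.5 kJ/kg


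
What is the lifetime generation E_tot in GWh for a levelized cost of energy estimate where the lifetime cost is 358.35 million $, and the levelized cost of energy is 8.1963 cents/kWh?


E_tot = C_tot / LCOE * 100
E_tot = 358.35 / 8.1963 * 100
E_tot = 4372.1 GWh


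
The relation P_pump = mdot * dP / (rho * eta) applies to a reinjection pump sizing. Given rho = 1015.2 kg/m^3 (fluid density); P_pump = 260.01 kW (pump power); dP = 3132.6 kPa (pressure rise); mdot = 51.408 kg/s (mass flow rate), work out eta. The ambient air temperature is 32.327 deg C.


eta = mdot * dP / (rho * P_pump)
eta = 51.408 * 3132.6 / (1015.2 * 260.01)
eta = 0.61009


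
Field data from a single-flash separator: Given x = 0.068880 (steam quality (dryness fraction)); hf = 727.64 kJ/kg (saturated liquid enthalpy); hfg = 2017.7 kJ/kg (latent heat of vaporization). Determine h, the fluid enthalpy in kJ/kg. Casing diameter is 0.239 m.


h = hf + x * hfg
h = 727.64 + 0.068880 * 2017.7
h = 866.62 kJ/kg


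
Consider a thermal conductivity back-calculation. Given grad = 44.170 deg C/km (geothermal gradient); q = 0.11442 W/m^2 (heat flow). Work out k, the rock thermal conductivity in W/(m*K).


k = q / (grad / 1000)
k = 0.11442 / (44.170 / 1000)
k = 2.5904 W/(m*K)


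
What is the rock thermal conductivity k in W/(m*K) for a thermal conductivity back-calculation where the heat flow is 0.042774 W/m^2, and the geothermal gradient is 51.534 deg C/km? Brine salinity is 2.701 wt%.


k = q / (grad / 1000)
k = 0.042774 / (51.534 / 1000)
k = 0.83002 W/(m*K)


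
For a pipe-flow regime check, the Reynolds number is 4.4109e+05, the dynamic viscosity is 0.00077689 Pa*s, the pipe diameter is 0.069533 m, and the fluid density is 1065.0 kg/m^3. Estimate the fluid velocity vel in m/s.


vel = Re * mu / (rho * D)
vel = 4.4109e+05 * 0.00077689 / (1065.0 * 0.069533)
vel = 4.6275 m/s


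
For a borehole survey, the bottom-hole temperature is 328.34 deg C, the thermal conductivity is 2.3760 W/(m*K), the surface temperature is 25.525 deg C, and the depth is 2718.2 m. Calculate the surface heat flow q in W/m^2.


Step 1: grad = (T_d - T_surf)/d * 1000 = (328.34 - 25.525)/2718.2 * 1000 = 111.4028 deg C/km
Step 2: q = k * grad / 1000 = 2.376 * 111.4028 / 1000 = 0.26469 W/m^2
q = 0.26469 W/m^2


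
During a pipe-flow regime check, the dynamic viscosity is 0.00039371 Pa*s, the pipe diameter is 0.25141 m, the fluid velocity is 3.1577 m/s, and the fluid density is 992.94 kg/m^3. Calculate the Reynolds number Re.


Re = rho * vel * D / mu
Re = 992.94 * 3.1577 * 0.25141 / 0.00039371
Re = 2.0022e+06


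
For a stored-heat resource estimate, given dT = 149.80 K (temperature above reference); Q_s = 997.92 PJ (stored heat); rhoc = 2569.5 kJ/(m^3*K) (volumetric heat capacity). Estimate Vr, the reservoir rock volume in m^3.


Vr = Q_s * 1e12 / (rhoc * dT)
Vr = 997.92 * 1e12 / (2569.5 * 149.80)
Vr = 2.5926e+09 m^3


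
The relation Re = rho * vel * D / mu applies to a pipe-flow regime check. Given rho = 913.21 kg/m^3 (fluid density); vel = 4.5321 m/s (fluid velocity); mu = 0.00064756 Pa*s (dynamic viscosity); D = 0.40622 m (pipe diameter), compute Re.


Re = rho * vel * D / mu
Re = 913.21 * 4.5321 * 0.40622 / 0.00064756
Re = 2.5963e+06


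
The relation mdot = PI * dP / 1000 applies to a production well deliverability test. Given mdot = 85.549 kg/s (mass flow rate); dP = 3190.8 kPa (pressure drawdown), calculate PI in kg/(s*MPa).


PI = mdot * 1000 / dP
PI = 85.549 * 1000 / 3190.8
PI = 26.811 kg/(s*MPa)


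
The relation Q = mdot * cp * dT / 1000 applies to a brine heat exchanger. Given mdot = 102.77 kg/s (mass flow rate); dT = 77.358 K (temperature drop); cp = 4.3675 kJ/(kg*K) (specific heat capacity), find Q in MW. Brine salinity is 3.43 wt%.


Q = mdot * cp * dT / 1000
Q = 102.77 * 4.3675 * 77.358 / 1000
Q = 34.722 MW


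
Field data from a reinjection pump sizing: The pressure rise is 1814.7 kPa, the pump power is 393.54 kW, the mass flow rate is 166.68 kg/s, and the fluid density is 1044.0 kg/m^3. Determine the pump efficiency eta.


eta = mdot * dP / (rho * P_pump)
eta = 166.68 * 1814.7 / (1044.0 * 393.54)
eta = 0.73621


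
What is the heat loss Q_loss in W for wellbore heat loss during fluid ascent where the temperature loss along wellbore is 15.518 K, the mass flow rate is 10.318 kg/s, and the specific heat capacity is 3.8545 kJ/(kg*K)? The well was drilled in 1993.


Q_loss = mdot * cp * dT
Q_loss = 10.318 * 3.8545 * 15.518
Q_loss = 617.1622 kW
Convert: 617.1622 kW * 1000.0 = 6.1716e+05 W
Q_loss = 6.1716e+05 W


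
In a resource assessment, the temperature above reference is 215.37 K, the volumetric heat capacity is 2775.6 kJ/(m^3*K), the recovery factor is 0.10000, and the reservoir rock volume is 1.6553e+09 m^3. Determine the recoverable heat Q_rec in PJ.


Step 1: Q_s = Vr*rhoc*dT/1e12 = 1.6553e+09*2775.6*215.37/1e12 = 989.5068 PJ
Step 2: Q_rec = Q_s * RF = 989.5068 * 0.1 = 98.951 PJ
Q_rec = 98.951 PJ


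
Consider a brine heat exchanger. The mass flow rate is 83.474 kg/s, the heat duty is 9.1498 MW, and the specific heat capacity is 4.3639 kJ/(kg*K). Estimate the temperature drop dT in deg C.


dT = Q * 1000 / (mdot * cp)
dT = 9.1498 * 1000 / (83.474 * 4.3639)
dT = 25.11803 K
Convert (temperature difference, 1 K = 1 deg C): 25.11803 K = 25.11803 deg C
dT = 25.118 deg C


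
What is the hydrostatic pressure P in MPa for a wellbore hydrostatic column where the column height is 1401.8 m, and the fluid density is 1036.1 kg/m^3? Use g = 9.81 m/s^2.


P = rho * g * h / 1e6
P = 1036.1 * 9.81 * 1401.8 / 1e6
P = 14.248 MPa


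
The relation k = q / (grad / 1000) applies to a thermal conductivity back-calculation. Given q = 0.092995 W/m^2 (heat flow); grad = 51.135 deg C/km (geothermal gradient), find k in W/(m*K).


k = q / (grad / 1000)
k = 0.092995 / (51.135 / 1000)
k = 1.8186 W/(m*K)


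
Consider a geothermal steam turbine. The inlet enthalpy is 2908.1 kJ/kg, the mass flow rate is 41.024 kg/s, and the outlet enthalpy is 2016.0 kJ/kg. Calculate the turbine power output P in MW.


P = mdot * (h_in - h_out) / 1000
P = 41.024 * (2908.1 - 2016.0) / 1000
P = 36.598 MW


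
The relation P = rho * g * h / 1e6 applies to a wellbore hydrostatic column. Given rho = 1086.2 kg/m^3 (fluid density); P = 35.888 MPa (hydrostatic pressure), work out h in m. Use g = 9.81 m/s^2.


h = P * 1e6 / (g * rho)
h = 35.888 * 1e6 / (9.81 * 1086.2)
h = 3368.0 m


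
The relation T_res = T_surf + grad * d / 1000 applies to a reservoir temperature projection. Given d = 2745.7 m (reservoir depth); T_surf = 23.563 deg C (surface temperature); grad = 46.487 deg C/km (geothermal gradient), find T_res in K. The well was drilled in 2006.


T_res = T_surf + grad * d / 1000
T_res = 23.563 + 46.487 * 2745.7 / 1000
T_res = 151.2024 deg C
Convert to K: 151.2024 + 273.15 = 424.35 K
T_res = 424.35 K


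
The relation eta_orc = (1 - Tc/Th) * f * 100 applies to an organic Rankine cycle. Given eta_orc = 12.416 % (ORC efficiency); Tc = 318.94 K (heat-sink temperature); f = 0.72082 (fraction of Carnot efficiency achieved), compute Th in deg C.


Th = Tc / (1 - (eta_orc/100)/f)
Th = 318.94 / (1 - (12.416/100)/0.72082)
Th = 385.3088 K
Convert to deg C: 385.3088 - 273.15 = 112.16 deg C
Th = 112.16 deg C


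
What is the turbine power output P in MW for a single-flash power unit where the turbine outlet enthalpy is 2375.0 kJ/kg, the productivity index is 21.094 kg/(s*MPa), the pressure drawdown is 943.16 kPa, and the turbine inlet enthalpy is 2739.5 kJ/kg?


Step 1: mdot = PI * dP / 1000 = 21.094 * 943.16 / 1000 = 19.89502 kg/s
Step 2: P = mdot*(h_in - h_out)/1000 = 19.89502*(2739.5 - 2375.0)/1000 = 7.2517 MW
P = 7.2517 MW


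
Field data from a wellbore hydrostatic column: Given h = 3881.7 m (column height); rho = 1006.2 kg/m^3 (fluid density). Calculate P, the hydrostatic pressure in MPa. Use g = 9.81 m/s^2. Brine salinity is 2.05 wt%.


P = rho * g * h / 1e6
P = 1006.2 * 9.81 * 3881.7 / 1e6
P = 38.316 MPa


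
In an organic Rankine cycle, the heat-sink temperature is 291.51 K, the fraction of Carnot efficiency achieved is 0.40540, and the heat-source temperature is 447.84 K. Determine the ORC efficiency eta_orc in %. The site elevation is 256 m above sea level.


eta_orc = (1 - Tc/Th) * f * 100
eta_orc = (1 - 291.51/447.84) * 0.40540 * 100
eta_orc = 14.152 %


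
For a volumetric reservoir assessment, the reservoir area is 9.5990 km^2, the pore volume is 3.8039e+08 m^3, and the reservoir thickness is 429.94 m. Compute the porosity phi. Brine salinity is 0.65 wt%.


phi = Vp / (A * 1e6 * hr)
phi = 3.8039e+08 / (9.5990 * 1e6 * 429.94)
phi = 0.092171


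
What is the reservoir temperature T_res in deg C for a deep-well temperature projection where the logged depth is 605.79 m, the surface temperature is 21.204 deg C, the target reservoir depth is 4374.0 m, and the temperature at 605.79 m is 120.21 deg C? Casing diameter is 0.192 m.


Step 1: grad = (T_d1 - T_surf)/d1 * 1000 = (120.21 - 21.204)/605.79 * 1000 = 163.4329 deg C/km
Step 2: T_res = T_surf + grad*d2/1000 = 21.204 + 163.4329*4374.0/1000 = 736.06 deg C
T_res = 736.06 deg C


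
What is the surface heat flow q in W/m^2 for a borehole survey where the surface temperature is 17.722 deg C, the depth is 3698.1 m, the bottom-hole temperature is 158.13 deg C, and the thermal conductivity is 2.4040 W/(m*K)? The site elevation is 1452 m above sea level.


Step 1: grad = (T_d - T_surf)/d * 1000 = (158.13 - 17.722)/3698.1 * 1000 = 37.96760 deg C/km
Step 2: q = k * grad / 1000 = 2.404 * 37.96760 / 1000 = 0.091274 W/m^2
q = 0.091274 W/m^2


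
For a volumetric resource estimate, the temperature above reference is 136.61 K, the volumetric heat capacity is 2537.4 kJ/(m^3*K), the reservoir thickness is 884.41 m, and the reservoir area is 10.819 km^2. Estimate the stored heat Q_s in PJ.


Step 1: Vr = A*1e6*hr = 10.819*1e6*884.41 = 9.568432e+09 m^3
Step 2: Q_s = Vr*rhoc*dT/1e12 = 9.568432e+09*2537.4*136.61/1e12 = 3316.7 PJ
Q_s = 3316.7 PJ


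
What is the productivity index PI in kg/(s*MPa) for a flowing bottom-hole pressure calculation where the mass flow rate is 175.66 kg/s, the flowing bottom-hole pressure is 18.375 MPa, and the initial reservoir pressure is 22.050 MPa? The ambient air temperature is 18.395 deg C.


PI = mdot / (P_i - P_wf)
PI = 175.66 / (22.050 - 18.375)
PI = 47.799 kg/(s*MPa)


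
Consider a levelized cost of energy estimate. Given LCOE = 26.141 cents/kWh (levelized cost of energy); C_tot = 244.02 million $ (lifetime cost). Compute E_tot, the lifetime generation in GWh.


E_tot = C_tot / LCOE * 100
E_tot = 244.02 / 26.141 * 100
E_tot = 933.48 GWh


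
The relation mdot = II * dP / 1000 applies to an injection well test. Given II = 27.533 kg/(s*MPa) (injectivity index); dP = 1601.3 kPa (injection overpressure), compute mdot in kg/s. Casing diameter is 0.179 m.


mdot = II * dP / 1000
mdot = 27.533 * 1601.3 / 1000
mdot = 44.089 kg/s


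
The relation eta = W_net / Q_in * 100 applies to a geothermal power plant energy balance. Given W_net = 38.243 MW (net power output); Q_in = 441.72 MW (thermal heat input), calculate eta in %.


eta = W_net / Q_in * 100
eta = 38.243 / 441.72 * 100
eta = 8.6577 %


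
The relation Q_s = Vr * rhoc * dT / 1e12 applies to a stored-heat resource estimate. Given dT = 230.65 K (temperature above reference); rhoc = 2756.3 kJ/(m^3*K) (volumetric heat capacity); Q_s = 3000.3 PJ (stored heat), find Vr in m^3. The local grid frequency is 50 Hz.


Vr = Q_s * 1e12 / (rhoc * dT)
Vr = 3000.3 * 1e12 / (2756.3 * 230.65)
Vr = 4.7194e+09 m^3


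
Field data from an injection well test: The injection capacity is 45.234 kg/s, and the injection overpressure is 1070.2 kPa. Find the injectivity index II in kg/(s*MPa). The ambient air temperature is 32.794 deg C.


II = mdot * 1000 / dP
II = 45.234 * 1000 / 1070.2
II = 42.267 kg/(s*MPa)


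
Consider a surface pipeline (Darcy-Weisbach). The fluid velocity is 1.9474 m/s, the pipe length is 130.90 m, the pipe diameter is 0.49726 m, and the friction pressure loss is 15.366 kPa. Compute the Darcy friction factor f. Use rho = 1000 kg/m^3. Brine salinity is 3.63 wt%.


f = dP*1000 / ((L/D)*(rho*vel^2/2))
f = 15.366*1000 / ((130.90/0.49726)*(1000*1.9474^2/2))
f = 0.030784


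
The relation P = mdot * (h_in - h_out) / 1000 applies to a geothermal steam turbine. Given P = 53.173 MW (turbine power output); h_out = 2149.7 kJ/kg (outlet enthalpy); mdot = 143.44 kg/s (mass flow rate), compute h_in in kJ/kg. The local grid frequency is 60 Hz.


h_in = h_out + P * 1000 / mdot
h_in = 2149.7 + 53.173 * 1000 / 143.44
h_in = 2520.4 kJ/kg


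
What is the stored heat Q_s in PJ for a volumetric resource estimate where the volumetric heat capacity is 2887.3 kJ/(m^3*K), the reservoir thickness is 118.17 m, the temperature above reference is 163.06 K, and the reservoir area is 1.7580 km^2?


Step 1: Vr = A*1e6*hr = 1.758*1e6*118.17 = 2.077429e+08 m^3
Step 2: Q_s = Vr*rhoc*dT/1e12 = 2.077429e+08*2887.3*163.06/1e12 = 97.806 PJ
Q_s = 97.806 PJ


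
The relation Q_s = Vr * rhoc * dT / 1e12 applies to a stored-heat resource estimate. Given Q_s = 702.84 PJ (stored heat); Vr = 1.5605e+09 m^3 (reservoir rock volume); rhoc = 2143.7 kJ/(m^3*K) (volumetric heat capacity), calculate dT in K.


dT = Q_s * 1e12 / (Vr * rhoc)
dT = 702.84 * 1e12 / (1.5605e+09 * 2143.7)
dT = 210.10 K


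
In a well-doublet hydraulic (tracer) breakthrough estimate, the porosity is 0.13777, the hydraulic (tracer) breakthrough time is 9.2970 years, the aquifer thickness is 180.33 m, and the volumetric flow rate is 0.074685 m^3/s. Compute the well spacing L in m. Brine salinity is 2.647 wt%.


L = sqrt(t_bt*365.25*86400*3*Qv / (pi*hr*phi))
L = sqrt(9.2970*365.25*86400*3*0.074685 / (pi*180.33*0.13777))
L = 917.73 m


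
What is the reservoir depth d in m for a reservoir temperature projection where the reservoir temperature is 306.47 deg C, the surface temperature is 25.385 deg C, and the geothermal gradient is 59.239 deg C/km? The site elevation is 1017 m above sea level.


d = (T_res - T_surf) / grad * 1000
d = (306.47 - 25.385) / 59.239 * 1000
d = 4744.9 m


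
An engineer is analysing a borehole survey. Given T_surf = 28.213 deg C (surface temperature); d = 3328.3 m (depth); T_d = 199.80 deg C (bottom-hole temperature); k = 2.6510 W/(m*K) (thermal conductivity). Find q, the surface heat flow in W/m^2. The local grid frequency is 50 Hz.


Step 1: grad = (T_d - T_surf)/d * 1000 = (199.8 - 28.213)/3328.3 * 1000 = 51.55395 deg C/km
Step 2: q = k * grad / 1000 = 2.651 * 51.55395 / 1000 = 0.13667 W/m^2
q = 0.13667 W/m^2


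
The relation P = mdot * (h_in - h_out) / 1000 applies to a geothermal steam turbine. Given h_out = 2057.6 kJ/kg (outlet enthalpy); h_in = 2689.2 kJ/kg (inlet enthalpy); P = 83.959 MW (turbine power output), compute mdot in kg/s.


mdot = P * 1000 / (h_in - h_out)
mdot = 83.959 * 1000 / (2689.2 - 2057.6)
mdot = 132.93 kg/s


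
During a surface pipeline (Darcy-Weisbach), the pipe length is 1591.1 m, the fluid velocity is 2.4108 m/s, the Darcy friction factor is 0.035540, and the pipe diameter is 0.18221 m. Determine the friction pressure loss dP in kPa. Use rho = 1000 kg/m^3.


dP = f * (L/D) * (rho*vel^2/2) / 1000
dP = 0.035540 * (1591.1/0.18221) * (1000*2.4108^2/2) / 1000
dP = 901.85 kPa


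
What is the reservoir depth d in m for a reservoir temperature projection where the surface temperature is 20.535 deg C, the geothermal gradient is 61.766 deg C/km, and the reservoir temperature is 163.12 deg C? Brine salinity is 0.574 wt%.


d = (T_res - T_surf) / grad * 1000
d = (163.12 - 20.535) / 61.766 * 1000
d = 2308.5 m


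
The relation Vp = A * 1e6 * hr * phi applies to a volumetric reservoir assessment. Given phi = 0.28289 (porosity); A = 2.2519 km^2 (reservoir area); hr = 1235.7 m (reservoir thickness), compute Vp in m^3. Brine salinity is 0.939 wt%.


Vp = A * 1e6 * hr * phi
Vp = 2.2519 * 1e6 * 1235.7 * 0.28289
Vp = 7.8719e+08 m^3


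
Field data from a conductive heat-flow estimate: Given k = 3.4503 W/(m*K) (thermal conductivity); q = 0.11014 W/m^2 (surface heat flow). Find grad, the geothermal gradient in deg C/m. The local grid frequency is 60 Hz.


grad = q * 1000 / k
grad = 0.11014 * 1000 / 3.4503
grad = 31.92186 deg C/km
Convert: 31.92186 deg C/km * 0.001 = 0.031922 deg C/m
grad = 0.031922 deg C/m


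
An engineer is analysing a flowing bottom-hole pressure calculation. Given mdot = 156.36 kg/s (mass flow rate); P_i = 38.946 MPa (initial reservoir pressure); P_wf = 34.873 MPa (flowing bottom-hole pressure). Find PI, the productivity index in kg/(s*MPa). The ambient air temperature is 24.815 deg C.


PI = mdot / (P_i - P_wf)
PI = 156.36 / (38.946 - 34.873)
PI = 38.389 kg/(s*MPa)


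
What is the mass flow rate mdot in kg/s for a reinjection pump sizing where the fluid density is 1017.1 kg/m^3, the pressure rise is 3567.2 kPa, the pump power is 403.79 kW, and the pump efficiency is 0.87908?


mdot = P_pump * rho * eta / dP
mdot = 403.79 * 1017.1 * 0.87908 / 3567.2
mdot = 101.21 kg/s


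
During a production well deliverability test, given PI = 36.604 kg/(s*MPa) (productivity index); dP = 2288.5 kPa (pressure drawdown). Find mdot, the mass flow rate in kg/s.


mdot = PI * dP / 1000
mdot = 36.604 * 2288.5 / 1000
mdot = 83.768 kg/s


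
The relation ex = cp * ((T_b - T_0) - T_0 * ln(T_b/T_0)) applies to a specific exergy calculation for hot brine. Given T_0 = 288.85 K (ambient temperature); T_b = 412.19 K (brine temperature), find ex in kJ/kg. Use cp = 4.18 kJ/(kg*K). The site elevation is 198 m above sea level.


ex = cp * ((T_b - T_0) - T_0 * ln(T_b/T_0))
ex = 4.18 * ((412.19 - 288.85) - 288.85 * ln(412.19/288.85))
ex = 86.240 kJ/kg


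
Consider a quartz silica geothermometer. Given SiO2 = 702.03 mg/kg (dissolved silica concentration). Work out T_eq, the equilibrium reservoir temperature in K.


T_eq = 1309 / (5.19 - log10(SiO2)) - 273.15
T_eq = 1309 / (5.19 - log10(702.03)) - 273.15
T_eq = 285.3818 deg C
Convert to K: 285.3818 + 273.15 = 558.53 K
T_eq = 558.53 K


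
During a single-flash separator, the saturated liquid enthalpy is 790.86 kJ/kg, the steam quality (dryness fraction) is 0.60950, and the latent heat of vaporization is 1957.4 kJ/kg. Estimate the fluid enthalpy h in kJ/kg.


h = hf + x * hfg
h = 790.86 + 0.60950 * 1957.4
h = 1983.9 kJ/kg


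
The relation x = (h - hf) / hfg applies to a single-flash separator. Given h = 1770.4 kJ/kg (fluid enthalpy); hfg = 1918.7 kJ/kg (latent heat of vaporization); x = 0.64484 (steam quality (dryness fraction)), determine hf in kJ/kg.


hf = h - x * hfg
hf = 1770.4 - 0.64484 * 1918.7
hf = 533.15 kJ/kg


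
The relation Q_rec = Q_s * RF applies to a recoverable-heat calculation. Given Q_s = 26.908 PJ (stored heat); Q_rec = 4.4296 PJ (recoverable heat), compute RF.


RF = Q_rec / Q_s
RF = 4.4296 / 26.908
RF = 0.16462


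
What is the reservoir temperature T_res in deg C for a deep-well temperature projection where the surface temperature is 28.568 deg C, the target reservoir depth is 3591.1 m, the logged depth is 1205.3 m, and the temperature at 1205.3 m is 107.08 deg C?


Step 1: grad = (T_d1 - T_surf)/d1 * 1000 = (107.08 - 28.568)/1205.3 * 1000 = 65.13897 deg C/km
Step 2: T_res = T_surf + grad*d2/1000 = 28.568 + 65.13897*3591.1/1000 = 262.49 deg C
T_res = 262.49 deg C


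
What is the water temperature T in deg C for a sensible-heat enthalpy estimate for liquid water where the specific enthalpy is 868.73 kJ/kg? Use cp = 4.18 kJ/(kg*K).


T = h / cp
T = 868.73 / 4.18
T = 207.83 deg C


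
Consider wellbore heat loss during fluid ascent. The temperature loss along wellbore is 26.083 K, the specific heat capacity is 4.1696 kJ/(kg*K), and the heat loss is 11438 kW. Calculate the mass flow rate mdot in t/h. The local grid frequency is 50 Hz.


mdot = Q_loss / (cp * dT)
mdot = 11438 / (4.1696 * 26.083)
mdot = 105.1715 kg/s
Convert: 105.1715 kg/s * 3.6 = 378.62 t/h
mdot = 378.62 t/h


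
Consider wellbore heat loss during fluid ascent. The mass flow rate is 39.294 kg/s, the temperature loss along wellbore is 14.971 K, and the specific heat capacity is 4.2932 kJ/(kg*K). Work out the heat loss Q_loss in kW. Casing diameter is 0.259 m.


Q_loss = mdot * cp * dT
Q_loss = 39.294 * 4.2932 * 14.971
Q_loss = 2525.6 kW


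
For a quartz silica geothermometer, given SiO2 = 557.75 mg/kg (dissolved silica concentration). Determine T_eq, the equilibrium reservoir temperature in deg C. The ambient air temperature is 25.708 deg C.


T_eq = 1309 / (5.19 - log10(SiO2)) - 273.15
T_eq = 1309 / (5.19 - log10(557.75)) - 273.15
T_eq = 262.54 deg C


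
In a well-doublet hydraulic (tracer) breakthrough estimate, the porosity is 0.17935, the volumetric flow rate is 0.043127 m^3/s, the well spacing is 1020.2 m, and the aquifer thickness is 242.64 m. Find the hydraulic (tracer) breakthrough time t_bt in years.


t_bt = pi * hr * phi * L^2 / (3 * Qv) / (365.25*86400)
t_bt = pi * 242.64 * 0.17935 * 1020.2^2 / (3 * 0.043127) / (365.25*86400)
t_bt = 34.851 years


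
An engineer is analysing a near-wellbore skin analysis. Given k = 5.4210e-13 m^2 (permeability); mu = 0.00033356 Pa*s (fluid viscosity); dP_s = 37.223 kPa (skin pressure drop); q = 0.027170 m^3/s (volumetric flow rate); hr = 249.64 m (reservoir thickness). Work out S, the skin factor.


S = dP_s * 1000 * 2*pi*k*hr / (q*mu)
S = 37.223 * 1000 * 2*pi*5.4210e-13*249.64 / (0.027170*0.00033356)
S = 3.4924


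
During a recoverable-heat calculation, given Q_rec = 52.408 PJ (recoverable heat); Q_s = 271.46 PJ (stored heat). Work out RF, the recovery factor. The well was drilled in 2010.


RF = Q_rec / Q_s
RF = 52.408 / 271.46
RF = 0.19306


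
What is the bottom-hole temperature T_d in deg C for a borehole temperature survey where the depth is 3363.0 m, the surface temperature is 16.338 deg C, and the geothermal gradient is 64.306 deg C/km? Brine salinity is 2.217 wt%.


T_d = T_surf + grad * d / 1000
T_d = 16.338 + 64.306 * 3363.0 / 1000
T_d = 232.60 deg C


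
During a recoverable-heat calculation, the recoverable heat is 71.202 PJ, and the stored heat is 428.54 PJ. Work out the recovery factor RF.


RF = Q_rec / Q_s
RF = 71.202 / 428.54
RF = 0.16615


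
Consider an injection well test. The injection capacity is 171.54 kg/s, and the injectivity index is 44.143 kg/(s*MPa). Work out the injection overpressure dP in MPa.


dP = mdot * 1000 / II
dP = 171.54 * 1000 / 44.143
dP = 3886.007 kPa
Convert: 3886.007 kPa * 0.001 = 3.8860 MPa
dP = 3.8860 MPa


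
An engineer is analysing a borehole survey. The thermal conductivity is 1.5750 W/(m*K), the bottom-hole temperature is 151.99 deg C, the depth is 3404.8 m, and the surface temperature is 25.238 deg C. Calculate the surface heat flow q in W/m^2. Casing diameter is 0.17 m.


Step 1: grad = (T_d - T_surf)/d * 1000 = (151.99 - 25.238)/3404.8 * 1000 = 37.22744 deg C/km
Step 2: q = k * grad / 1000 = 1.575 * 37.22744 / 1000 = 0.058633 W/m^2
q = 0.058633 W/m^2


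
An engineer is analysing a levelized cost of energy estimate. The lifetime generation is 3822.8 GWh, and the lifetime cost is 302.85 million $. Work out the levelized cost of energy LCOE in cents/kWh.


LCOE = C_tot / E_tot * 100
LCOE = 302.85 / 3822.8 * 100
LCOE = 7.9222 cents/kWh


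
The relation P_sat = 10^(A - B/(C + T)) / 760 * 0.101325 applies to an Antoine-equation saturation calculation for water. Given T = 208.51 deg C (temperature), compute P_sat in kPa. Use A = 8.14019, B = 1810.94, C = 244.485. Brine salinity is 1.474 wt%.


P_sat = 10^(A - B/(C + T)) / 760 * 0.101325
P_sat = 10^(8.14019 - 1810.94/(244.485 + 208.51)) / 760 * 0.101325
P_sat = 1.850925 MPa
Convert: 1.850925 MPa * 1000.0 = 1850.9 kPa
P_sat = 1850.9 kPa


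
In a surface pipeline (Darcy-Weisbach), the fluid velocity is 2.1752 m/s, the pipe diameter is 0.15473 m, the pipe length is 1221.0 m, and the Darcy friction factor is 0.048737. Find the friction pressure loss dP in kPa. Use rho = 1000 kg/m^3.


dP = f * (L/D) * (rho*vel^2/2) / 1000
dP = 0.048737 * (1221.0/0.15473) * (1000*2.1752^2/2) / 1000
dP = 909.85 kPa


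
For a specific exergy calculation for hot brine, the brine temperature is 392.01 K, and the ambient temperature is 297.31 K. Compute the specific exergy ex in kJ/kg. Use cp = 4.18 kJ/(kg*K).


ex = cp * ((T_b - T_0) - T_0 * ln(T_b/T_0))
ex = 4.18 * ((392.01 - 297.31) - 297.31 * ln(392.01/297.31))
ex = 52.209 kJ/kg


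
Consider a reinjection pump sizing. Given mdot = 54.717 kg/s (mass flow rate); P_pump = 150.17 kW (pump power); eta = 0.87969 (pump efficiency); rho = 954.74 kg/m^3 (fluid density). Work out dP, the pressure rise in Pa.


dP = P_pump * rho * eta / mdot
dP = 150.17 * 954.74 * 0.87969 / 54.717
dP = 2305.025 kPa
Convert: 2305.025 kPa * 1000.0 = 2.3050e+06 Pa
dP = 2.3050e+06 Pa


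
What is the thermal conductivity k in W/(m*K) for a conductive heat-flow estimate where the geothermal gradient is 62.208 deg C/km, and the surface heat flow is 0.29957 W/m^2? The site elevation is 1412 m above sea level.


k = q * 1000 / grad
k = 0.29957 * 1000 / 62.208
k = 4.8156 W/(m*K)


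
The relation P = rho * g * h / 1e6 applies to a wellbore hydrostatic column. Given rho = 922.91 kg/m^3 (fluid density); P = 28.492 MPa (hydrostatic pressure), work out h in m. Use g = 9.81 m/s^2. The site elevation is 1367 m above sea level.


h = P * 1e6 / (g * rho)
h = 28.492 * 1e6 / (9.81 * 922.91)
h = 3147.0 m


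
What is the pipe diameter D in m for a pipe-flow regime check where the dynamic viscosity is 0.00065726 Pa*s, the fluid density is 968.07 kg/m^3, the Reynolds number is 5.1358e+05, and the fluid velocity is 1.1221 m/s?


D = Re * mu / (rho * vel)
D = 5.1358e+05 * 0.00065726 / (968.07 * 1.1221)
D = 0.31075 m


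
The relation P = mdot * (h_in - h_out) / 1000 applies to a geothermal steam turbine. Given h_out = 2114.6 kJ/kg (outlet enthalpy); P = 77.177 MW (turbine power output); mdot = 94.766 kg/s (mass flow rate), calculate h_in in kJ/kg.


h_in = h_out + P * 1000 / mdot
h_in = 2114.6 + 77.177 * 1000 / 94.766
h_in = 2929.0 kJ/kg


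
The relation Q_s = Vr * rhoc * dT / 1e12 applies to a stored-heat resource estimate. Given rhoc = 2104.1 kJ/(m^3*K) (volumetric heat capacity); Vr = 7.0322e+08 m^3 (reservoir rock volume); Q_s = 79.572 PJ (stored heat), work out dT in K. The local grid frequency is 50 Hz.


dT = Q_s * 1e12 / (Vr * rhoc)
dT = 79.572 * 1e12 / (7.0322e+08 * 2104.1)
dT = 53.778 K


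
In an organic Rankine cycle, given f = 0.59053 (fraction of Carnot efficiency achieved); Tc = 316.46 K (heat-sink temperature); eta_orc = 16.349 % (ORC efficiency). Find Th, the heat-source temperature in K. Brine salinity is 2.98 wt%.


Th = Tc / (1 - (eta_orc/100)/f)
Th = 316.46 / (1 - (16.349/100)/0.59053)
Th = 437.62 K


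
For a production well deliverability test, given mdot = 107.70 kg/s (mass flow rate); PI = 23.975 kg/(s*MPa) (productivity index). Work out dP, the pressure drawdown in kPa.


dP = mdot * 1000 / PI
dP = 107.70 * 1000 / 23.975
dP = 4492.2 kPa


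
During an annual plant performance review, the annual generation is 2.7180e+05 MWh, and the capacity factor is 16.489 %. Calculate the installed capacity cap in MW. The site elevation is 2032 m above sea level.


cap = E_a / (CF/100 * 8760)
cap = 2.7180e+05 / (16.489/100 * 8760)
cap = 188.17 MW


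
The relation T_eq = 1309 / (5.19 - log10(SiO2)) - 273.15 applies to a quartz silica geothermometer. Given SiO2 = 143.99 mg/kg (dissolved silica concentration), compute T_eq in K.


T_eq = 1309 / (5.19 - log10(SiO2)) - 273.15
T_eq = 1309 / (5.19 - log10(143.99)) - 273.15
T_eq = 158.6256 deg C
Convert to K: 158.6256 + 273.15 = 431.78 K
T_eq = 431.78 K


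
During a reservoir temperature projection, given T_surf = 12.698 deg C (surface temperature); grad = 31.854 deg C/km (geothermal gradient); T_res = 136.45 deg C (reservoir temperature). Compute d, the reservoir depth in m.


d = (T_res - T_surf) / grad * 1000
d = (136.45 - 12.698) / 31.854 * 1000
d = 3885.0 m


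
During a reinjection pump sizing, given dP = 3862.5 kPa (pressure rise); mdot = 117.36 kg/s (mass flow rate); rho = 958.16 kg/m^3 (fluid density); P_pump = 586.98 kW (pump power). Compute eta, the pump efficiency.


eta = mdot * dP / (rho * P_pump)
eta = 117.36 * 3862.5 / (958.16 * 586.98)
eta = 0.80599


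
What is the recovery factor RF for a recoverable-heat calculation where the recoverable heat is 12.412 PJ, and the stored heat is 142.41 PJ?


RF = Q_rec / Q_s
RF = 12.412 / 142.41
RF = 0.087157


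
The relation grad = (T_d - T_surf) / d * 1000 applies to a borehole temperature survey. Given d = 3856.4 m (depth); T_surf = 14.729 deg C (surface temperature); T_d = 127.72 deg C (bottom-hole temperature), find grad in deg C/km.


grad = (T_d - T_surf) / d * 1000
grad = (127.72 - 14.729) / 3856.4 * 1000
grad = 29.300 deg C/km


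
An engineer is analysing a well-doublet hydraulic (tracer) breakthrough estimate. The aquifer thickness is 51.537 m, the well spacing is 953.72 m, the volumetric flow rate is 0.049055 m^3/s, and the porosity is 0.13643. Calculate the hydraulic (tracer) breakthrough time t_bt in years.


t_bt = pi * hr * phi * L^2 / (3 * Qv) / (365.25*86400)
t_bt = pi * 51.537 * 0.13643 * 953.72^2 / (3 * 0.049055) / (365.25*86400)
t_bt = 4.3263 years


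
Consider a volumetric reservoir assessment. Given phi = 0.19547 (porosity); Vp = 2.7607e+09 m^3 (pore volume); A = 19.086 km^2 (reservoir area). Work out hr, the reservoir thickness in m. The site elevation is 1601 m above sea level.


hr = Vp / (A * 1e6 * phi)
hr = 2.7607e+09 / (19.086 * 1e6 * 0.19547)
hr = 739.99 m


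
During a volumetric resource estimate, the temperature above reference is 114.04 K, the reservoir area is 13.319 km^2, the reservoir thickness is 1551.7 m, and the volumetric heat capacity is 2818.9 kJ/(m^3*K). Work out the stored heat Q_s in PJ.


Step 1: Vr = A*1e6*hr = 13.319*1e6*1551.7 = 2.066709e+10 m^3
Step 2: Q_s = Vr*rhoc*dT/1e12 = 2.066709e+10*2818.9*114.04/1e12 = 6643.8 PJ
Q_s = 6643.8 PJ
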